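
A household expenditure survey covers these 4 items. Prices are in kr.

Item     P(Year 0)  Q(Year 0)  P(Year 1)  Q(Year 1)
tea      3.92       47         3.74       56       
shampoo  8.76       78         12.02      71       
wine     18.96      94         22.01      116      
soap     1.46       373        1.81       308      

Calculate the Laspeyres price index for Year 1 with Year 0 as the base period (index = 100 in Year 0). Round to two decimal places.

120.76

Laspeyres price index uses base-period quantities as weights.
ΣP(Year 1)·Q(Year 0) = 3.74×47 + 12.02×78 + 22.01×94 + 1.81×373 = 175.78 + 937.56 + 2068.94 + 675.13 = 3857.41
ΣP(Year 0)·Q(Year 0) = 3.92×47 + 8.76×78 + 18.96×94 + 1.46×373 = 184.24 + 683.28 + 1782.24 + 544.58 = 3194.34
Index = 3857.41 / 3194.34 × 100 = 120.7577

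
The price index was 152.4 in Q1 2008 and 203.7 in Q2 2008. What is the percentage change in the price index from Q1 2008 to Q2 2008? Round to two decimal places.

Change = (203.7 − 152.4) / 152.4 × 100
       = 51.3 / 152.4 × 100 = 33.6614%

33.66%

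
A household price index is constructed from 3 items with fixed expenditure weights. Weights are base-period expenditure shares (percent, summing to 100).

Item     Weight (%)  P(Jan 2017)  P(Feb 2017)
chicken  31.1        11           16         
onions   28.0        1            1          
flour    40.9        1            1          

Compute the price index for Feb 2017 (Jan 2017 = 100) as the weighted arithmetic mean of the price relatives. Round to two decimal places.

chicken: 31.1 × (16/11) = 31.1 × 1.454545 = 45.2364
onions: 28.0 × (1/1) = 28.0 × 1.000000 = 28.0000
flour: 40.9 × (1/1) = 40.9 × 1.000000 = 40.9000
Index = Σ wᵢ·(p₁ᵢ/p₀ᵢ) = 45.2364 + 28.0000 + 40.9000 = 114.1364

114.14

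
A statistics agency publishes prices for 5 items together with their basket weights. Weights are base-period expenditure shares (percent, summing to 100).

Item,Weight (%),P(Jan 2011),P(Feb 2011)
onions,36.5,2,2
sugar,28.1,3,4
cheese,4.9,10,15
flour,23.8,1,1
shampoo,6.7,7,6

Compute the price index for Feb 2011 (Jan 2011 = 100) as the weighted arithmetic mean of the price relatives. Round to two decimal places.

110.86

onions: 36.5 × (2/2) = 36.5 × 1.000000 = 36.5000
sugar: 28.1 × (4/3) = 28.1 × 1.333333 = 37.4667
cheese: 4.9 × (15/10) = 4.9 × 1.500000 = 7.3500
flour: 23.8 × (1/1) = 23.8 × 1.000000 = 23.8000
shampoo: 6.7 × (6/7) = 6.7 × 0.857143 = 5.7429
Index = Σ wᵢ·(p₁ᵢ/p₀ᵢ) = 36.5000 + 37.4667 + 7.3500 + 23.8000 + 5.7429 = 110.8595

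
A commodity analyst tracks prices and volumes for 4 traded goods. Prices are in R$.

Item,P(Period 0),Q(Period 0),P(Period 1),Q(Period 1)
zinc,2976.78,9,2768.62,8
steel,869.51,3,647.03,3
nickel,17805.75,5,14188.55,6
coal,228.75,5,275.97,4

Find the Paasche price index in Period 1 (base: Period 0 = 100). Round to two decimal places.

Paasche price index uses current-period quantities as weights.
ΣP(Period 1)·Q(Period 1) = 2768.62×8 + 647.03×3 + 14188.55×6 + 275.97×4 = 22148.96 + 1941.09 + 85131.3 + 1103.88 = 110325.23
ΣP(Period 0)·Q(Period 1) = 2976.78×8 + 869.51×3 + 17805.75×6 + 228.75×4 = 23814.24 + 2608.53 + 106834.5 + 915 = 134172.27
Index = 110325.23 / 134172.27 × 100 = 82.2266

82.23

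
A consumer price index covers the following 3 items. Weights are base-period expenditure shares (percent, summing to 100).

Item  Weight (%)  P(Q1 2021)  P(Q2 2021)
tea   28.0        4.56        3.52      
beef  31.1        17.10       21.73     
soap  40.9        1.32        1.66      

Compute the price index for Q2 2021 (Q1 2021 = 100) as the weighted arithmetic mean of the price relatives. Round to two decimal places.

tea: 28.0 × (3.52/4.56) = 28.0 × 0.771930 = 21.6140
beef: 31.1 × (21.73/17.10) = 31.1 × 1.270760 = 39.5206
soap: 40.9 × (1.66/1.32) = 40.9 × 1.257576 = 51.4348
Index = Σ wᵢ·(p₁ᵢ/p₀ᵢ) = 21.6140 + 39.5206 + 51.4348 = 112.5695

112.57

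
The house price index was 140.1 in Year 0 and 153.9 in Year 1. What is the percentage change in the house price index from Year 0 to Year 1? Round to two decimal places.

Change = (153.9 − 140.1) / 140.1 × 100
       = 13.8 / 140.1 × 100 = 9.8501%

9.85%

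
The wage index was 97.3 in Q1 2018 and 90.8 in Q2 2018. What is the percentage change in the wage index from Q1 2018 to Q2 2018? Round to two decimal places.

Change = (90.8 − 97.3) / 97.3 × 100
       = -6.5 / 97.3 × 100 = -6.6804%

-6.68%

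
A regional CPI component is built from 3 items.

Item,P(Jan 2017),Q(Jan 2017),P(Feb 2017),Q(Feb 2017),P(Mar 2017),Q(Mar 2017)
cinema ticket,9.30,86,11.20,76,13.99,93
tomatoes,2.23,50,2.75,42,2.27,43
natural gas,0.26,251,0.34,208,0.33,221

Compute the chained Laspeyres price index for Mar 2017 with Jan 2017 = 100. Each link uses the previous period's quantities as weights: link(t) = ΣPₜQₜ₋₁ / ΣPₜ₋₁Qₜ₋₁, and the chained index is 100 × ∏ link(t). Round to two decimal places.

Link Jan 2017→Feb 2017:
ΣP(Feb 2017)Q(Jan 2017) = 11.20×86 + 2.75×50 + 0.34×251 = 963.2 + 137.5 + 85.34 = 1186.04
ΣP(Jan 2017)Q(Jan 2017) = 9.30×86 + 2.23×50 + 0.26×251 = 799.8 + 111.5 + 65.26 = 976.56
link = 1186.04/976.56 = 1.214508
Link Feb 2017→Mar 2017:
ΣP(Mar 2017)Q(Feb 2017) = 13.99×76 + 2.27×42 + 0.33×208 = 1063.24 + 95.34 + 68.64 = 1227.22
ΣP(Feb 2017)Q(Feb 2017) = 11.20×76 + 2.75×42 + 0.34×208 = 851.2 + 115.5 + 70.72 = 1037.42
link = 1227.22/1037.42 = 1.182954
Chained index = 100 × 1.214508 × 1.182954 = 143.6707

143.67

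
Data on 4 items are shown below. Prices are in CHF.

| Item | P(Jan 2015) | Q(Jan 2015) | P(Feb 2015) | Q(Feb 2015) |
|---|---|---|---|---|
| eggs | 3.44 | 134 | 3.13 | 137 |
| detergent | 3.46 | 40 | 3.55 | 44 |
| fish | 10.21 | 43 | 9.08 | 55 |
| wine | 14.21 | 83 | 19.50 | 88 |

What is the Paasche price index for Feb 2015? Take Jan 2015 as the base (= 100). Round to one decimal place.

115.0

Paasche price index uses current-period quantities as weights.
ΣP(Feb 2015)·Q(Feb 2015) = 3.13×137 + 3.55×44 + 9.08×55 + 19.50×88 = 428.81 + 156.2 + 499.4 + 1716 = 2800.41
ΣP(Jan 2015)·Q(Feb 2015) = 3.44×137 + 3.46×44 + 10.21×55 + 14.21×88 = 471.28 + 152.24 + 561.55 + 1250.48 = 2435.55
Index = 2800.41 / 2435.55 × 100 = 114.9806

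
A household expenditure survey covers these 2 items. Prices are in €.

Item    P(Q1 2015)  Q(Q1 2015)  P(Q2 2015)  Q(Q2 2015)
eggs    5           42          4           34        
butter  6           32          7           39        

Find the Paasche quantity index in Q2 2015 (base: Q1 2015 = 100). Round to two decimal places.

Paasche quantity index uses current-period prices as weights.
ΣP(Q2 2015)·Q(Q2 2015) = 4×34 + 7×39 = 136 + 273 = 409
ΣP(Q2 2015)·Q(Q1 2015) = 4×42 + 7×32 = 168 + 224 = 392
Index = 409 / 392 × 100 = 104.3367

104.34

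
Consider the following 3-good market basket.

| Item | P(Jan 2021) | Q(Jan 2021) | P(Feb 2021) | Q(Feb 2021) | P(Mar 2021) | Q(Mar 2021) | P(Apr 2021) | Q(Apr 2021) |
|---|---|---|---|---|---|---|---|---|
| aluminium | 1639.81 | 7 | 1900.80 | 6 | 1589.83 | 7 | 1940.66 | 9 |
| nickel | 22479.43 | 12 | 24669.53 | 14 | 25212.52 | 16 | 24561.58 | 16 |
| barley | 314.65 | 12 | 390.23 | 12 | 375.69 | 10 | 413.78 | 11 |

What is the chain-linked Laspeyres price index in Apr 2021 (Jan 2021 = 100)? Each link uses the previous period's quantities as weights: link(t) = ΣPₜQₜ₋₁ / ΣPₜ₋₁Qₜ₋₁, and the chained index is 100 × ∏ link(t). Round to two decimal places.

Link Jan 2021→Feb 2021:
ΣP(Feb 2021)Q(Jan 2021) = 1900.80×7 + 24669.53×12 + 390.23×12 = 13305.6 + 296034.36 + 4682.76 = 314022.72
ΣP(Jan 2021)Q(Jan 2021) = 1639.81×7 + 22479.43×12 + 314.65×12 = 11478.67 + 269753.16 + 3775.8 = 285007.63
link = 314022.72/285007.63 = 1.101805
Link Feb 2021→Mar 2021:
ΣP(Mar 2021)Q(Feb 2021) = 1589.83×6 + 25212.52×14 + 375.69×12 = 9538.98 + 352975.28 + 4508.28 = 367022.54
ΣP(Feb 2021)Q(Feb 2021) = 1900.80×6 + 24669.53×14 + 390.23×12 = 11404.8 + 345373.42 + 4682.76 = 361460.98
link = 367022.54/361460.98 = 1.015386
Link Mar 2021→Apr 2021:
ΣP(Apr 2021)Q(Mar 2021) = 1940.66×7 + 24561.58×16 + 413.78×10 = 13584.62 + 392985.28 + 4137.8 = 410707.7
ΣP(Mar 2021)Q(Mar 2021) = 1589.83×7 + 25212.52×16 + 375.69×10 = 11128.81 + 403400.32 + 3756.9 = 418286.03
link = 410707.7/418286.03 = 0.981882
Chained index = 100 × 1.101805 × 1.015386 × 0.981882 = 109.8488

109.85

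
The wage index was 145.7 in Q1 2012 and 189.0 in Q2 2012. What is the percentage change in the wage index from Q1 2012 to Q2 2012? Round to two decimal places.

Change = (189.0 − 145.7) / 145.7 × 100
       = 43.3 / 145.7 × 100 = 29.7186%

29.72%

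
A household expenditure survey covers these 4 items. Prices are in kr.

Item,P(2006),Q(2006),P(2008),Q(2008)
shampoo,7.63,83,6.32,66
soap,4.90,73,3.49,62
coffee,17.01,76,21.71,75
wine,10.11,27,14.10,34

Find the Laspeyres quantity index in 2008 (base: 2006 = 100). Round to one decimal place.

Laspeyres quantity index uses base-period prices as weights.
ΣP(2006)·Q(2008) = 7.63×66 + 4.90×62 + 17.01×75 + 10.11×34 = 503.58 + 303.8 + 1275.75 + 343.74 = 2426.87
ΣP(2006)·Q(2006) = 7.63×83 + 4.90×73 + 17.01×76 + 10.11×27 = 633.29 + 357.7 + 1292.76 + 272.97 = 2556.72
Index = 2426.87 / 2556.72 × 100 = 94.9212

94.9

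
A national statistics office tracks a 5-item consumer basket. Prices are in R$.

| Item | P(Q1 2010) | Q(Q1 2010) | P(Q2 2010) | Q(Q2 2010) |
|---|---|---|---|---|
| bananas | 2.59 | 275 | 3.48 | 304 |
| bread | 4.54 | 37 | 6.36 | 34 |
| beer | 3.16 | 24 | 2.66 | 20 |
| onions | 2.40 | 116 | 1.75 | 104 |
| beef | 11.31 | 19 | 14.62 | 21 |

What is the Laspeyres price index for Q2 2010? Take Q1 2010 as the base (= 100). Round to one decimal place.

Laspeyres price index uses base-period quantities as weights.
ΣP(Q2 2010)·Q(Q1 2010) = 3.48×275 + 6.36×37 + 2.66×24 + 1.75×116 + 14.62×19 = 957 + 235.32 + 63.84 + 203 + 277.78 = 1736.94
ΣP(Q1 2010)·Q(Q1 2010) = 2.59×275 + 4.54×37 + 3.16×24 + 2.40×116 + 11.31×19 = 712.25 + 167.98 + 75.84 + 278.4 + 214.89 = 1449.36
Index = 1736.94 / 1449.36 × 100 = 119.8419

119.8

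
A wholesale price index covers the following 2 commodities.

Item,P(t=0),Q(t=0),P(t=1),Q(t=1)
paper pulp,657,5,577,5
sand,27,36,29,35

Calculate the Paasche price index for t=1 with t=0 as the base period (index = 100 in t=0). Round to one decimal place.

Paasche price index uses current-period quantities as weights.
ΣP(t=1)·Q(t=1) = 577×5 + 29×35 = 2885 + 1015 = 3900
ΣP(t=0)·Q(t=1) = 657×5 + 27×35 = 3285 + 945 = 4230
Index = 3900 / 4230 × 100 = 92.1986

92.2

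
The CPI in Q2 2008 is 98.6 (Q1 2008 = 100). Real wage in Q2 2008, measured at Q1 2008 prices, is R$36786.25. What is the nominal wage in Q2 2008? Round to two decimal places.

Nominal = Real × (Index/100) = 36786.25 × (98.6/100)
        = 36786.25 × 0.986 = 36271.2425

36271.24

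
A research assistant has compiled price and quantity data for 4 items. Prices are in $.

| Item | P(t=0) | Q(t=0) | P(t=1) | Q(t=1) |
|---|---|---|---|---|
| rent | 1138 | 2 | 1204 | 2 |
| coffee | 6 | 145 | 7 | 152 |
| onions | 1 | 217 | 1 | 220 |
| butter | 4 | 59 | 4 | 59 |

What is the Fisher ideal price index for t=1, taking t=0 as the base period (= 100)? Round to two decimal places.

Laspeyres component (base-period weights):
ΣP(t=1)Q(t=0) = 1204×2 + 7×145 + 1×217 + 4×59 = 2408 + 1015 + 217 + 236 = 3876
ΣP(t=0)Q(t=0) = 1138×2 + 6×145 + 1×217 + 4×59 = 2276 + 870 + 217 + 236 = 3599
L = 3876 / 3599 × 100 = 107.6966
Paasche component (current-period weights):
ΣP(t=1)Q(t=1) = 1204×2 + 7×152 + 1×220 + 4×59 = 2408 + 1064 + 220 + 236 = 3928
ΣP(t=0)Q(t=1) = 1138×2 + 6×152 + 1×220 + 4×59 = 2276 + 912 + 220 + 236 = 3644
P = 3928 / 3644 × 100 = 107.7936
Fisher = √(L × P) = √(107.6966 × 107.7936) = 107.7451

107.75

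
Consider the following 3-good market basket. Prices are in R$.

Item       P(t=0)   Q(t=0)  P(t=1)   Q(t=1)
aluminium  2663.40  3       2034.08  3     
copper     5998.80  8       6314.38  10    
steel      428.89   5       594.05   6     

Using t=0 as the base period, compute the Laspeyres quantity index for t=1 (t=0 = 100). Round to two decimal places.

121.38

Laspeyres quantity index uses base-period prices as weights.
ΣP(t=0)·Q(t=1) = 2663.40×3 + 5998.80×10 + 428.89×6 = 7990.2 + 59988 + 2573.34 = 70551.54
ΣP(t=0)·Q(t=0) = 2663.40×3 + 5998.80×8 + 428.89×5 = 7990.2 + 47990.4 + 2144.45 = 58125.05
Index = 70551.54 / 58125.05 × 100 = 121.3789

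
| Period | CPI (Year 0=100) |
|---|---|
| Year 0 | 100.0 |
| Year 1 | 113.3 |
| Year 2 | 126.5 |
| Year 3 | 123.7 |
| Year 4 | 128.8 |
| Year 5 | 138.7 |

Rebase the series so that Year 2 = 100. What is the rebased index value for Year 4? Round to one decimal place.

Rebased(Year 4) = 128.8 / 126.5 × 100 = 101.8182

101.8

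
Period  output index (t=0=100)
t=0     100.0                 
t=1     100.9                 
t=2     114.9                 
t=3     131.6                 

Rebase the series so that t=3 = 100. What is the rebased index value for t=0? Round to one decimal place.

76.0

Rebased(t=0) = 100.0 / 131.6 × 100 = 75.9878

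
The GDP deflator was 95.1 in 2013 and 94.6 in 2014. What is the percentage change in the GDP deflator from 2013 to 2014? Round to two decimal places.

Change = (94.6 − 95.1) / 95.1 × 100
       = -0.5 / 95.1 × 100 = -0.5258%

-0.53%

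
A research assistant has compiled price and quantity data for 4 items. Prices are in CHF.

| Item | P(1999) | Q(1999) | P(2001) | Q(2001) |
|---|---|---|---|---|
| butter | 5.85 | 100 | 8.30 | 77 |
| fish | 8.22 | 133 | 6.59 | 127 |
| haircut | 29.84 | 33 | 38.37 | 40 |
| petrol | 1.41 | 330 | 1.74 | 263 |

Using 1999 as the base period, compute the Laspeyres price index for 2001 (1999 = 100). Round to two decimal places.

113.38

Laspeyres price index uses base-period quantities as weights.
ΣP(2001)·Q(1999) = 8.30×100 + 6.59×133 + 38.37×33 + 1.74×330 = 830 + 876.47 + 1266.21 + 574.2 = 3546.88
ΣP(1999)·Q(1999) = 5.85×100 + 8.22×133 + 29.84×33 + 1.41×330 = 585 + 1093.26 + 984.72 + 465.3 = 3128.28
Index = 3546.88 / 3128.28 × 100 = 113.3812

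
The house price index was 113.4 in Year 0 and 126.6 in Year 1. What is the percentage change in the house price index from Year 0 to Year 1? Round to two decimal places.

Change = (126.6 − 113.4) / 113.4 × 100
       = 13.2 / 113.4 × 100 = 11.6402%

11.64%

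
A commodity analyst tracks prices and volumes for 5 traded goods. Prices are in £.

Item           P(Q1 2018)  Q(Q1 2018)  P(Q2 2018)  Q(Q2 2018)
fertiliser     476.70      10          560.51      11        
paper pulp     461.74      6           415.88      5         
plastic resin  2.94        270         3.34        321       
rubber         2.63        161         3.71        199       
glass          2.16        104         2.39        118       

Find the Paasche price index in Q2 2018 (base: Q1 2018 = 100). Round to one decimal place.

Paasche price index uses current-period quantities as weights.
ΣP(Q2 2018)·Q(Q2 2018) = 560.51×11 + 415.88×5 + 3.34×321 + 3.71×199 + 2.39×118 = 6165.61 + 2079.4 + 1072.14 + 738.29 + 282.02 = 10337.46
ΣP(Q1 2018)·Q(Q2 2018) = 476.70×11 + 461.74×5 + 2.94×321 + 2.63×199 + 2.16×118 = 5243.7 + 2308.7 + 943.74 + 523.37 + 254.88 = 9274.39
Index = 10337.46 / 9274.39 × 100 = 111.4624

111.5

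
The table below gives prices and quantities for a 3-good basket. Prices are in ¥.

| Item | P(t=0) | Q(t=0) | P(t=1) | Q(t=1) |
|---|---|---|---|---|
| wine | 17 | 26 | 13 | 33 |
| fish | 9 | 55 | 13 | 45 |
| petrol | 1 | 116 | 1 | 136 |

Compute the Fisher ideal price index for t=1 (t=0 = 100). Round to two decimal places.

107.63

Laspeyres component (base-period weights):
ΣP(t=1)Q(t=0) = 13×26 + 13×55 + 1×116 = 338 + 715 + 116 = 1169
ΣP(t=0)Q(t=0) = 17×26 + 9×55 + 1×116 = 442 + 495 + 116 = 1053
L = 1169 / 1053 × 100 = 111.0161
Paasche component (current-period weights):
ΣP(t=1)Q(t=1) = 13×33 + 13×45 + 1×136 = 429 + 585 + 136 = 1150
ΣP(t=0)Q(t=1) = 17×33 + 9×45 + 1×136 = 561 + 405 + 136 = 1102
P = 1150 / 1102 × 100 = 104.3557
Fisher = √(L × P) = √(111.0161 × 104.3557) = 107.6344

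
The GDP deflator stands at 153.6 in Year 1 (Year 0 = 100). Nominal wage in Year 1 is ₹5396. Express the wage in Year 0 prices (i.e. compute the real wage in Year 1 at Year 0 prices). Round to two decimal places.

Real = Nominal ÷ (Index/100) = 5396 ÷ (153.6/100)
     = 5396 ÷ 1.536 = 3513.0208

3513.02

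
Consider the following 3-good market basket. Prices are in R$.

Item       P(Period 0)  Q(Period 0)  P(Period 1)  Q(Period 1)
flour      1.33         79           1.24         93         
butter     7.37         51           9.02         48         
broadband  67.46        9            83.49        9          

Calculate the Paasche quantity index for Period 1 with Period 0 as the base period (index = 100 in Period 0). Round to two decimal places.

Paasche quantity index uses current-period prices as weights.
ΣP(Period 1)·Q(Period 1) = 1.24×93 + 9.02×48 + 83.49×9 = 115.32 + 432.96 + 751.41 = 1299.69
ΣP(Period 1)·Q(Period 0) = 1.24×79 + 9.02×51 + 83.49×9 = 97.96 + 460.02 + 751.41 = 1309.39
Index = 1299.69 / 1309.39 × 100 = 99.2592

99.26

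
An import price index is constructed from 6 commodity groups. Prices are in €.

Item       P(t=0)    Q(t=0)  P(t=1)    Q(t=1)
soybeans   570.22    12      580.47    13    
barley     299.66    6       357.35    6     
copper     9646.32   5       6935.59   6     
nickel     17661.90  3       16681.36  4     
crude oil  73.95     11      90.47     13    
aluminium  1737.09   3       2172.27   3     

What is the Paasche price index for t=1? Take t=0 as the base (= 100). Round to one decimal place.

Paasche price index uses current-period quantities as weights.
ΣP(t=1)·Q(t=1) = 580.47×13 + 357.35×6 + 6935.59×6 + 16681.36×4 + 90.47×13 + 2172.27×3 = 7546.11 + 2144.1 + 41613.54 + 66725.44 + 1176.11 + 6516.81 = 125722.11
ΣP(t=0)·Q(t=1) = 570.22×13 + 299.66×6 + 9646.32×6 + 17661.90×4 + 73.95×13 + 1737.09×3 = 7412.86 + 1797.96 + 57877.92 + 70647.6 + 961.35 + 5211.27 = 143908.96
Index = 125722.11 / 143908.96 × 100 = 87.3623

87.4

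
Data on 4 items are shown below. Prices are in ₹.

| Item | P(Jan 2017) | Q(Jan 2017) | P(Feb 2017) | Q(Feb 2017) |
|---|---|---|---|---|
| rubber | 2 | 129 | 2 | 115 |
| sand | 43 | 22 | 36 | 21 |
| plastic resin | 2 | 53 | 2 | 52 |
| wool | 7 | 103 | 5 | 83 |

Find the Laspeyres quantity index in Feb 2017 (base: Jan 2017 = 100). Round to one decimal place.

Laspeyres quantity index uses base-period prices as weights.
ΣP(Jan 2017)·Q(Feb 2017) = 2×115 + 43×21 + 2×52 + 7×83 = 230 + 903 + 104 + 581 = 1818
ΣP(Jan 2017)·Q(Jan 2017) = 2×129 + 43×22 + 2×53 + 7×103 = 258 + 946 + 106 + 721 = 2031
Index = 1818 / 2031 × 100 = 89.5126

89.5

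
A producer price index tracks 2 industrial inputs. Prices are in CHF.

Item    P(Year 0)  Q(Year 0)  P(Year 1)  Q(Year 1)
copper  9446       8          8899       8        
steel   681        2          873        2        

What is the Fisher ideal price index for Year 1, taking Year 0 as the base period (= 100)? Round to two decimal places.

94.81

Laspeyres component (base-period weights):
ΣP(Year 1)Q(Year 0) = 8899×8 + 873×2 = 71192 + 1746 = 72938
ΣP(Year 0)Q(Year 0) = 9446×8 + 681×2 = 75568 + 1362 = 76930
L = 72938 / 76930 × 100 = 94.8109
Paasche component (current-period weights):
ΣP(Year 1)Q(Year 1) = 8899×8 + 873×2 = 71192 + 1746 = 72938
ΣP(Year 0)Q(Year 1) = 9446×8 + 681×2 = 75568 + 1362 = 76930
P = 72938 / 76930 × 100 = 94.8109
Fisher = √(L × P) = √(94.8109 × 94.8109) = 94.8109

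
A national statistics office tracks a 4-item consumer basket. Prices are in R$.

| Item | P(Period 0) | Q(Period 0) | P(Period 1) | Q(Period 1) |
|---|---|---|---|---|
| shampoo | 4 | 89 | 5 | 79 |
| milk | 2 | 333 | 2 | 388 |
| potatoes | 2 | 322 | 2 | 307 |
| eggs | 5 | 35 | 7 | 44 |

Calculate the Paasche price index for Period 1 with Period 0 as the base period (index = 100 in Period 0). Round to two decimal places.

Paasche price index uses current-period quantities as weights.
ΣP(Period 1)·Q(Period 1) = 5×79 + 2×388 + 2×307 + 7×44 = 395 + 776 + 614 + 308 = 2093
ΣP(Period 0)·Q(Period 1) = 4×79 + 2×388 + 2×307 + 5×44 = 316 + 776 + 614 + 220 = 1926
Index = 2093 / 1926 × 100 = 108.6708

108.67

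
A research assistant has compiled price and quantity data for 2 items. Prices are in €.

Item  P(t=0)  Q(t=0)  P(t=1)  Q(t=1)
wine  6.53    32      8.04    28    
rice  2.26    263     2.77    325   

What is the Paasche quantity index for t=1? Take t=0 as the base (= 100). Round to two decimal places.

114.16

Paasche quantity index uses current-period prices as weights.
ΣP(t=1)·Q(t=1) = 8.04×28 + 2.77×325 = 225.12 + 900.25 = 1125.37
ΣP(t=1)·Q(t=0) = 8.04×32 + 2.77×263 = 257.28 + 728.51 = 985.79
Index = 1125.37 / 985.79 × 100 = 114.1592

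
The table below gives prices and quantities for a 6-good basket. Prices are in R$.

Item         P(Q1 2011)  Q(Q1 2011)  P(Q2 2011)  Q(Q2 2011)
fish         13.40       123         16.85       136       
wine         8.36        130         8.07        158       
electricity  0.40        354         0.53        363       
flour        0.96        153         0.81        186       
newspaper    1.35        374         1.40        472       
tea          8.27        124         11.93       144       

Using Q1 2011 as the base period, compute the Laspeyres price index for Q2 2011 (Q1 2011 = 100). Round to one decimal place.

119.4

Laspeyres price index uses base-period quantities as weights.
ΣP(Q2 2011)·Q(Q1 2011) = 16.85×123 + 8.07×130 + 0.53×354 + 0.81×153 + 1.40×374 + 11.93×124 = 2072.55 + 1049.1 + 187.62 + 123.93 + 523.6 + 1479.32 = 5436.12
ΣP(Q1 2011)·Q(Q1 2011) = 13.40×123 + 8.36×130 + 0.40×354 + 0.96×153 + 1.35×374 + 8.27×124 = 1648.2 + 1086.8 + 141.6 + 146.88 + 504.9 + 1025.48 = 4553.86
Index = 5436.12 / 4553.86 × 100 = 119.3739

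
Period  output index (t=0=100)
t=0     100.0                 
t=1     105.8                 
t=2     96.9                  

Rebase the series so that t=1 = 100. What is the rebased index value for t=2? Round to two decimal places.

91.59

Rebased(t=2) = 96.9 / 105.8 × 100 = 91.5879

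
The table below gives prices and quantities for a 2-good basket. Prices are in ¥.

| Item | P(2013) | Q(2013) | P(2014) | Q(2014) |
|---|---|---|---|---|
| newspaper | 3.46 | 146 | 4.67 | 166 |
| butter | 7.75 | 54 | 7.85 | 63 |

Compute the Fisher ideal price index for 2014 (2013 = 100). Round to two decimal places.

119.60

Laspeyres component (base-period weights):
ΣP(2014)Q(2013) = 4.67×146 + 7.85×54 = 681.82 + 423.9 = 1105.72
ΣP(2013)Q(2013) = 3.46×146 + 7.75×54 = 505.16 + 418.5 = 923.66
L = 1105.72 / 923.66 × 100 = 119.7107
Paasche component (current-period weights):
ΣP(2014)Q(2014) = 4.67×166 + 7.85×63 = 775.22 + 494.55 = 1269.77
ΣP(2013)Q(2014) = 3.46×166 + 7.75×63 = 574.36 + 488.25 = 1062.61
P = 1269.77 / 1062.61 × 100 = 119.4954
Fisher = √(L × P) = √(119.7107 × 119.4954) = 119.6030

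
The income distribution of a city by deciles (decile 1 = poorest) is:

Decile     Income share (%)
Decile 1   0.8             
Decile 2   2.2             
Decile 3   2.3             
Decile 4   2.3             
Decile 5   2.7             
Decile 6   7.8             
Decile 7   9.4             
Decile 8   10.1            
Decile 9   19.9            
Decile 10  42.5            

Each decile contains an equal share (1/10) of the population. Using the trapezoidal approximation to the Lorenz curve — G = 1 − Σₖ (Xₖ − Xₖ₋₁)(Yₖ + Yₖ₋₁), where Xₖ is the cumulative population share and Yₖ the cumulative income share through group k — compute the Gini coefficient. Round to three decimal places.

0.565

Cumulative income shares Yₖ: 0.0080, 0.0300, 0.0530, 0.0760, 0.1030, 0.1810, 0.2750, 0.3760, 0.5750, 1.0000
Σ (Xₖ−Xₖ₋₁)(Yₖ+Yₖ₋₁) = (1/10)(0.0080+0.0000) + (1/10)(0.0300+0.0080) + (1/10)(0.0530+0.0300) + (1/10)(0.0760+0.0530) + (1/10)(0.1030+0.0760) + (1/10)(0.1810+0.1030) + (1/10)(0.2750+0.1810) + (1/10)(0.3760+0.2750) + (1/10)(0.5750+0.3760) + (1/10)(1.0000+0.5750)
  = 0.0008 + 0.0038 + 0.0083 + 0.0129 + 0.0179 + 0.0284 + 0.0456 + 0.0651 + 0.0951 + 0.1575 = 0.4354
G = 1 − 0.4354 = 0.5646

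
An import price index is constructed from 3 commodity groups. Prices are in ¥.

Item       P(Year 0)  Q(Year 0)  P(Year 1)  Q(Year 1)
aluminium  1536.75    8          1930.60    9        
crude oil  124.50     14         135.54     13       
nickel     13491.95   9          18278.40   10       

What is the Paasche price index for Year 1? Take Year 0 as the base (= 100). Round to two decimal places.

134.28

Paasche price index uses current-period quantities as weights.
ΣP(Year 1)·Q(Year 1) = 1930.60×9 + 135.54×13 + 18278.40×10 = 17375.4 + 1762.02 + 182784 = 201921.42
ΣP(Year 0)·Q(Year 1) = 1536.75×9 + 124.50×13 + 13491.95×10 = 13830.75 + 1618.5 + 134919.5 = 150368.75
Index = 201921.42 / 150368.75 × 100 = 134.2842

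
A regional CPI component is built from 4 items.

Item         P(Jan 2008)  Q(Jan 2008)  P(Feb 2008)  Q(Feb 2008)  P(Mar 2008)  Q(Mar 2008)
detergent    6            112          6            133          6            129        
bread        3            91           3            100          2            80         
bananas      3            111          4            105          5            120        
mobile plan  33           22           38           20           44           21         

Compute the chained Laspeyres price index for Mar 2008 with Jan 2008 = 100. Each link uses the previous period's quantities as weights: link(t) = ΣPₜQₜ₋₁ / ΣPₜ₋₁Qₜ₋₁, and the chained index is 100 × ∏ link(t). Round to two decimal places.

Link Jan 2008→Feb 2008:
ΣP(Feb 2008)Q(Jan 2008) = 6×112 + 3×91 + 4×111 + 38×22 = 672 + 273 + 444 + 836 = 2225
ΣP(Jan 2008)Q(Jan 2008) = 6×112 + 3×91 + 3×111 + 33×22 = 672 + 273 + 333 + 726 = 2004
link = 2225/2004 = 1.110279
Link Feb 2008→Mar 2008:
ΣP(Mar 2008)Q(Feb 2008) = 6×133 + 2×100 + 5×105 + 44×20 = 798 + 200 + 525 + 880 = 2403
ΣP(Feb 2008)Q(Feb 2008) = 6×133 + 3×100 + 4×105 + 38×20 = 798 + 300 + 420 + 760 = 2278
link = 2403/2278 = 1.054873
Chained index = 100 × 1.110279 × 1.054873 = 117.1203

117.12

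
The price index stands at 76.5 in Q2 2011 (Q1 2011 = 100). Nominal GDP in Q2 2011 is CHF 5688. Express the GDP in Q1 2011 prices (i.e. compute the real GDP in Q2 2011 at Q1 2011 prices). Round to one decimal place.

7435.3

Real = Nominal ÷ (Index/100) = 5688 ÷ (76.5/100)
     = 5688 ÷ 0.765 = 7435.2941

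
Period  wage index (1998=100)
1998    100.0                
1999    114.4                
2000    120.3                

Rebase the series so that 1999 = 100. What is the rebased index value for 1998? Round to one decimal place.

87.4

Rebased(1998) = 100.0 / 114.4 × 100 = 87.4126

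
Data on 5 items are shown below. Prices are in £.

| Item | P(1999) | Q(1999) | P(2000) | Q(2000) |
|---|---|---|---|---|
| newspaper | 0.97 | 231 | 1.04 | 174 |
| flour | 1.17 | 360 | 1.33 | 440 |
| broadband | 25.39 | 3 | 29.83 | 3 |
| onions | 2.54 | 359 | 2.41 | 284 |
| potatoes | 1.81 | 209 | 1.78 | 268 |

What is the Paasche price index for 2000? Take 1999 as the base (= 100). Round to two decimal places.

102.59

Paasche price index uses current-period quantities as weights.
ΣP(2000)·Q(2000) = 1.04×174 + 1.33×440 + 29.83×3 + 2.41×284 + 1.78×268 = 180.96 + 585.2 + 89.49 + 684.44 + 477.04 = 2017.13
ΣP(1999)·Q(2000) = 0.97×174 + 1.17×440 + 25.39×3 + 2.54×284 + 1.81×268 = 168.78 + 514.8 + 76.17 + 721.36 + 485.08 = 1966.19
Index = 2017.13 / 1966.19 × 100 = 102.5908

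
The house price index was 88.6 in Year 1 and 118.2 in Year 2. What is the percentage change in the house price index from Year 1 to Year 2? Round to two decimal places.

33.41%

Change = (118.2 − 88.6) / 88.6 × 100
       = 29.6 / 88.6 × 100 = 33.4086%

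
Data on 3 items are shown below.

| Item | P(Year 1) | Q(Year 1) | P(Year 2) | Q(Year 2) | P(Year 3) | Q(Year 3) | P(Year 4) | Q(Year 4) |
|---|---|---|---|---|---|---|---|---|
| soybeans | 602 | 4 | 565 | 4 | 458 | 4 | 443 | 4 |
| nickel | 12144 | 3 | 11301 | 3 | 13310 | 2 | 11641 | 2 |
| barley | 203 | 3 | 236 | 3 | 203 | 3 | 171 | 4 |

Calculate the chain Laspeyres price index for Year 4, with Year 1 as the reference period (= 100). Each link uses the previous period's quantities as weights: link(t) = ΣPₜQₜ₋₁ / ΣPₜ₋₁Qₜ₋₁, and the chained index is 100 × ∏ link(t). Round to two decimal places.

94.49

Link Year 1→Year 2:
ΣP(Year 2)Q(Year 1) = 565×4 + 11301×3 + 236×3 = 2260 + 33903 + 708 = 36871
ΣP(Year 1)Q(Year 1) = 602×4 + 12144×3 + 203×3 = 2408 + 36432 + 609 = 39449
link = 36871/39449 = 0.934650
Link Year 2→Year 3:
ΣP(Year 3)Q(Year 2) = 458×4 + 13310×3 + 203×3 = 1832 + 39930 + 609 = 42371
ΣP(Year 2)Q(Year 2) = 565×4 + 11301×3 + 236×3 = 2260 + 33903 + 708 = 36871
link = 42371/36871 = 1.149169
Link Year 3→Year 4:
ΣP(Year 4)Q(Year 3) = 443×4 + 11641×2 + 171×3 = 1772 + 23282 + 513 = 25567
ΣP(Year 3)Q(Year 3) = 458×4 + 13310×2 + 203×3 = 1832 + 26620 + 609 = 29061
link = 25567/29061 = 0.879770
Chained index = 100 × 0.934650 × 1.149169 × 0.879770 = 94.4935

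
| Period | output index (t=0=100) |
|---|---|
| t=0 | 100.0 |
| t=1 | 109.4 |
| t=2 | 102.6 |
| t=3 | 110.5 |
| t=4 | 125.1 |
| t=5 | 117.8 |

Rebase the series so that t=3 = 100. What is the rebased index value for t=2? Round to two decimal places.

92.85

Rebased(t=2) = 102.6 / 110.5 × 100 = 92.8507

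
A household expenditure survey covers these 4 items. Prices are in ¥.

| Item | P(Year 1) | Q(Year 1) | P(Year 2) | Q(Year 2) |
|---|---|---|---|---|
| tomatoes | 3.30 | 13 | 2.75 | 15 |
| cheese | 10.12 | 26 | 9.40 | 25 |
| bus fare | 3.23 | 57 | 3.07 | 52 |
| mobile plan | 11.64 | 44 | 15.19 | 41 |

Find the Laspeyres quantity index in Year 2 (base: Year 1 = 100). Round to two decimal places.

Laspeyres quantity index uses base-period prices as weights.
ΣP(Year 1)·Q(Year 2) = 3.30×15 + 10.12×25 + 3.23×52 + 11.64×41 = 49.5 + 253 + 167.96 + 477.24 = 947.7
ΣP(Year 1)·Q(Year 1) = 3.30×13 + 10.12×26 + 3.23×57 + 11.64×44 = 42.9 + 263.12 + 184.11 + 512.16 = 1002.29
Index = 947.7 / 1002.29 × 100 = 94.5535

94.55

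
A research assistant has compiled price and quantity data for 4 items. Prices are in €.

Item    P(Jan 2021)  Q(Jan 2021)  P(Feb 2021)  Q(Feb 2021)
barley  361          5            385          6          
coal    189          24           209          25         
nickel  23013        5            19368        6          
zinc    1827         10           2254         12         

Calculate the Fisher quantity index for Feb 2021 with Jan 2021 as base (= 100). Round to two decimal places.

119.43

Laspeyres component (base-period weights):
ΣP(Jan 2021)Q(Feb 2021) = 361×6 + 189×25 + 23013×6 + 1827×12 = 2166 + 4725 + 138078 + 21924 = 166893
ΣP(Jan 2021)Q(Jan 2021) = 361×5 + 189×24 + 23013×5 + 1827×10 = 1805 + 4536 + 115065 + 18270 = 139676
L = 166893 / 139676 × 100 = 119.4858
Paasche component (current-period weights):
ΣP(Feb 2021)Q(Feb 2021) = 385×6 + 209×25 + 19368×6 + 2254×12 = 2310 + 5225 + 116208 + 27048 = 150791
ΣP(Feb 2021)Q(Jan 2021) = 385×5 + 209×24 + 19368×5 + 2254×10 = 1925 + 5016 + 96840 + 22540 = 126321
P = 150791 / 126321 × 100 = 119.3713
Fisher = √(L × P) = √(119.4858 × 119.3713) = 119.4285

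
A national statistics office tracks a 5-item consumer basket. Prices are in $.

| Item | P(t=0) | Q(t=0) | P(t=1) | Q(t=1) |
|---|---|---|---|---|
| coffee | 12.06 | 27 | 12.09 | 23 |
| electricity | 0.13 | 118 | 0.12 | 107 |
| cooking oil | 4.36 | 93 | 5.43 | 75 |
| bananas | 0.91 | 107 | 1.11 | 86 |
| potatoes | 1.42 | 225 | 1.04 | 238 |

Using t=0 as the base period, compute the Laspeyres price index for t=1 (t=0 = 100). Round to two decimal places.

Laspeyres price index uses base-period quantities as weights.
ΣP(t=1)·Q(t=0) = 12.09×27 + 0.12×118 + 5.43×93 + 1.11×107 + 1.04×225 = 326.43 + 14.16 + 504.99 + 118.77 + 234 = 1198.35
ΣP(t=0)·Q(t=0) = 12.06×27 + 0.13×118 + 4.36×93 + 0.91×107 + 1.42×225 = 325.62 + 15.34 + 405.48 + 97.37 + 319.5 = 1163.31
Index = 1198.35 / 1163.31 × 100 = 103.0121

103.01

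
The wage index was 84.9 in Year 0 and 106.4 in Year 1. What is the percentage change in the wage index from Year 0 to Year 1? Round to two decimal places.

Change = (106.4 − 84.9) / 84.9 × 100
       = 21.5 / 84.9 × 100 = 25.3239%

25.32%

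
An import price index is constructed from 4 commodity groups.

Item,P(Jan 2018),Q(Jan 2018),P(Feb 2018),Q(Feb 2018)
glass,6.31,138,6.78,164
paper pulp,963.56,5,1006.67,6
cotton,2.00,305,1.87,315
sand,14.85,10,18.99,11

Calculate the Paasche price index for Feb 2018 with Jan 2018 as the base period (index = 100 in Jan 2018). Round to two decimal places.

Paasche price index uses current-period quantities as weights.
ΣP(Feb 2018)·Q(Feb 2018) = 6.78×164 + 1006.67×6 + 1.87×315 + 18.99×11 = 1111.92 + 6040.02 + 589.05 + 208.89 = 7949.88
ΣP(Jan 2018)·Q(Feb 2018) = 6.31×164 + 963.56×6 + 2.00×315 + 14.85×11 = 1034.84 + 5781.36 + 630 + 163.35 = 7609.55
Index = 7949.88 / 7609.55 × 100 = 104.4724

104.47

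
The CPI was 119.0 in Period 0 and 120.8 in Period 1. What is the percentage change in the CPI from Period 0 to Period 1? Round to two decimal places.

1.51%

Change = (120.8 − 119.0) / 119.0 × 100
       = 1.8 / 119.0 × 100 = 1.5126%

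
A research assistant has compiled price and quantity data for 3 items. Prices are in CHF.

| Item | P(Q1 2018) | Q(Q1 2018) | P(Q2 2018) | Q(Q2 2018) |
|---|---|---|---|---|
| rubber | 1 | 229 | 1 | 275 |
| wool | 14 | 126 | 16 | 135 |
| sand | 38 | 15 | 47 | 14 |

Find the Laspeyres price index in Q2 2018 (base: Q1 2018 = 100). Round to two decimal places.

115.10

Laspeyres price index uses base-period quantities as weights.
ΣP(Q2 2018)·Q(Q1 2018) = 1×229 + 16×126 + 47×15 = 229 + 2016 + 705 = 2950
ΣP(Q1 2018)·Q(Q1 2018) = 1×229 + 14×126 + 38×15 = 229 + 1764 + 570 = 2563
Index = 2950 / 2563 × 100 = 115.0995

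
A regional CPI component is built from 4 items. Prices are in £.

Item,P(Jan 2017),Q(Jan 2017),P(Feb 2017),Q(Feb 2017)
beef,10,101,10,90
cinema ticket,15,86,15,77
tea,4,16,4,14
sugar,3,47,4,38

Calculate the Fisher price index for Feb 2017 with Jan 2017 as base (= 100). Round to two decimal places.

Laspeyres component (base-period weights):
ΣP(Feb 2017)Q(Jan 2017) = 10×101 + 15×86 + 4×16 + 4×47 = 1010 + 1290 + 64 + 188 = 2552
ΣP(Jan 2017)Q(Jan 2017) = 10×101 + 15×86 + 4×16 + 3×47 = 1010 + 1290 + 64 + 141 = 2505
L = 2552 / 2505 × 100 = 101.8762
Paasche component (current-period weights):
ΣP(Feb 2017)Q(Feb 2017) = 10×90 + 15×77 + 4×14 + 4×38 = 900 + 1155 + 56 + 152 = 2263
ΣP(Jan 2017)Q(Feb 2017) = 10×90 + 15×77 + 4×14 + 3×38 = 900 + 1155 + 56 + 114 = 2225
P = 2263 / 2225 × 100 = 101.7079
Fisher = √(L × P) = √(101.8762 × 101.7079) = 101.7920

101.79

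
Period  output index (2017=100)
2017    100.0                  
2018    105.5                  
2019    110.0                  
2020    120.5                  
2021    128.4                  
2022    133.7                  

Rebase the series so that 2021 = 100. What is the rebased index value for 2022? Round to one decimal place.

Rebased(2022) = 133.7 / 128.4 × 100 = 104.1277

104.1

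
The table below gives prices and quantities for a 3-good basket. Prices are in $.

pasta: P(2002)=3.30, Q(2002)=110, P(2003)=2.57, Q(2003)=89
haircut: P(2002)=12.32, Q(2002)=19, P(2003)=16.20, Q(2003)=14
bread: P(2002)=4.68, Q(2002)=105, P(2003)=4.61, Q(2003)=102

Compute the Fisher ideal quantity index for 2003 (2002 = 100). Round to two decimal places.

86.42

Laspeyres component (base-period weights):
ΣP(2002)Q(2003) = 3.30×89 + 12.32×14 + 4.68×102 = 293.7 + 172.48 + 477.36 = 943.54
ΣP(2002)Q(2002) = 3.30×110 + 12.32×19 + 4.68×105 = 363 + 234.08 + 491.4 = 1088.48
L = 943.54 / 1088.48 × 100 = 86.6842
Paasche component (current-period weights):
ΣP(2003)Q(2003) = 2.57×89 + 16.20×14 + 4.61×102 = 228.73 + 226.8 + 470.22 = 925.75
ΣP(2003)Q(2002) = 2.57×110 + 16.20×19 + 4.61×105 = 282.7 + 307.8 + 484.05 = 1074.55
P = 925.75 / 1074.55 × 100 = 86.1523
Fisher = √(L × P) = √(86.6842 × 86.1523) = 86.4179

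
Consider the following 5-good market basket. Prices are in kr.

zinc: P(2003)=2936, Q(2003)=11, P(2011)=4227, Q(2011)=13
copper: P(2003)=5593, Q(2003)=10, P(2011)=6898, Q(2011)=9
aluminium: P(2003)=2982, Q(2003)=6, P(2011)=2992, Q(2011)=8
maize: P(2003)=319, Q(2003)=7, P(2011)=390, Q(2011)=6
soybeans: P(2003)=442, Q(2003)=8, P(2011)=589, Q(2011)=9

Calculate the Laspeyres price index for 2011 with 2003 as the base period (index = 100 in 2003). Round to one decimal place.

Laspeyres price index uses base-period quantities as weights.
ΣP(2011)·Q(2003) = 4227×11 + 6898×10 + 2992×6 + 390×7 + 589×8 = 46497 + 68980 + 17952 + 2730 + 4712 = 140871
ΣP(2003)·Q(2003) = 2936×11 + 5593×10 + 2982×6 + 319×7 + 442×8 = 32296 + 55930 + 17892 + 2233 + 3536 = 111887
Index = 140871 / 111887 × 100 = 125.9047

125.9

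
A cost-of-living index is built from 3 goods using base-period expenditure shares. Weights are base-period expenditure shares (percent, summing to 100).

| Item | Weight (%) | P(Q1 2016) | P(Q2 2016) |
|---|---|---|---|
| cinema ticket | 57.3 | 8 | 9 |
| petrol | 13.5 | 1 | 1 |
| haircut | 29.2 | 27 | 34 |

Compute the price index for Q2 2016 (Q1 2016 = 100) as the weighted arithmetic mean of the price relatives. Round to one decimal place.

cinema ticket: 57.3 × (9/8) = 57.3 × 1.125000 = 64.4625
petrol: 13.5 × (1/1) = 13.5 × 1.000000 = 13.5000
haircut: 29.2 × (34/27) = 29.2 × 1.259259 = 36.7704
Index = Σ wᵢ·(p₁ᵢ/p₀ᵢ) = 64.4625 + 13.5000 + 36.7704 = 114.7329

114.7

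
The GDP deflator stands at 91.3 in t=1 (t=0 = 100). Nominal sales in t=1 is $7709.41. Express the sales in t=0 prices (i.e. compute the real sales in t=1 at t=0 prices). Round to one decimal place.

8444.0

Real = Nominal ÷ (Index/100) = 7709.41 ÷ (91.3/100)
     = 7709.41 ÷ 0.913 = 8444.0416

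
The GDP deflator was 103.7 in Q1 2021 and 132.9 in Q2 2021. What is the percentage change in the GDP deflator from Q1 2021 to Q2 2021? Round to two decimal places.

Change = (132.9 − 103.7) / 103.7 × 100
       = 29.2 / 103.7 × 100 = 28.1581%

28.16%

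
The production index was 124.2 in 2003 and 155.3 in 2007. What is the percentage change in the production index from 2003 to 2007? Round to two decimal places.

Change = (155.3 − 124.2) / 124.2 × 100
       = 31.1 / 124.2 × 100 = 25.0403%

25.04%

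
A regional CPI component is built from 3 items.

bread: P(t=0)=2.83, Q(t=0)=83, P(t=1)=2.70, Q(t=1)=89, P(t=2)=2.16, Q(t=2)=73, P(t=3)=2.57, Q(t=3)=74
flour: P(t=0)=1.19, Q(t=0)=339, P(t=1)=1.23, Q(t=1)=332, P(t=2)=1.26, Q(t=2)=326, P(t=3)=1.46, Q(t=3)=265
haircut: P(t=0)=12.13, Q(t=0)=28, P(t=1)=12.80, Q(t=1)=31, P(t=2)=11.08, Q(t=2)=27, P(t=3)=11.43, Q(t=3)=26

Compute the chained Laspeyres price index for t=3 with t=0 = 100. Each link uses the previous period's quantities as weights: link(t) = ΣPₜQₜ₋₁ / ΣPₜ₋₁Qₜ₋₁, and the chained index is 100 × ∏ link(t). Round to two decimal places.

104.51

Link t=0→t=1:
ΣP(t=1)Q(t=0) = 2.70×83 + 1.23×339 + 12.80×28 = 224.1 + 416.97 + 358.4 = 999.47
ΣP(t=0)Q(t=0) = 2.83×83 + 1.19×339 + 12.13×28 = 234.89 + 403.41 + 339.64 = 977.94
link = 999.47/977.94 = 1.022016
Link t=1→t=2:
ΣP(t=2)Q(t=1) = 2.16×89 + 1.26×332 + 11.08×31 = 192.24 + 418.32 + 343.48 = 954.04
ΣP(t=1)Q(t=1) = 2.70×89 + 1.23×332 + 12.80×31 = 240.3 + 408.36 + 396.8 = 1045.46
link = 954.04/1045.46 = 0.912555
Link t=2→t=3:
ΣP(t=3)Q(t=2) = 2.57×73 + 1.46×326 + 11.43×27 = 187.61 + 475.96 + 308.61 = 972.18
ΣP(t=2)Q(t=2) = 2.16×73 + 1.26×326 + 11.08×27 = 157.68 + 410.76 + 299.16 = 867.6
link = 972.18/867.6 = 1.120539
Chained index = 100 × 1.022016 × 0.912555 × 1.120539 = 104.5066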